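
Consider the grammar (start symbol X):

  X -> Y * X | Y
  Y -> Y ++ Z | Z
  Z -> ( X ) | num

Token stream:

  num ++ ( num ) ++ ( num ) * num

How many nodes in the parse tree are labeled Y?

6

[X [Y [Y [Y [Z num]] ++ [Z ( [X [Y [Z num]]] )]] ++ [Z ( [X [Y [Z num]]] )]] * [X [Y [Z num]]]]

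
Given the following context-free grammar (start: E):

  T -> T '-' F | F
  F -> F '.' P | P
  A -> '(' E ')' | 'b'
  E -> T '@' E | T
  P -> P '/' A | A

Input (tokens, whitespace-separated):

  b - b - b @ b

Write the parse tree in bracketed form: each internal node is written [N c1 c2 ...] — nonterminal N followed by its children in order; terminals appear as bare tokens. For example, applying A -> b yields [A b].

E
T @ E
T - F @ E
T - F - F @ E
F - F - F @ E
P - F - F @ E
A - F - F @ E
b - F - F @ E
b - P - F @ E
b - A - F @ E
b - b - F @ E
b - b - P @ E
b - b - A @ E
b - b - b @ E
b - b - b @ T
b - b - b @ F
b - b - b @ P
b - b - b @ A
b - b - b @ b

[E [T [T [T [F [P [A b]]]] - [F [P [A b]]]] - [F [P [A b]]]] @ [E [T [F [P [A b]]]]]]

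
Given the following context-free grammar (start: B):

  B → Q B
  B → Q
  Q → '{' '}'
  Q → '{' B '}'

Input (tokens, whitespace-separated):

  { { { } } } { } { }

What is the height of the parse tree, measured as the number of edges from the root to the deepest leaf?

6

[B [Q { [B [Q { [B [Q { }]] }]] }] [B [Q { }] [B [Q { }]]]]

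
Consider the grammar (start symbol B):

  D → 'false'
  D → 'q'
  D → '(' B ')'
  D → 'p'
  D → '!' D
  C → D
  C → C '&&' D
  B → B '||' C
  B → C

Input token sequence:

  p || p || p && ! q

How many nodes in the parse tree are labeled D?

[B [B [B [C [D p]]] || [C [D p]]] || [C [C [D p]] && [D ! [D q]]]]

5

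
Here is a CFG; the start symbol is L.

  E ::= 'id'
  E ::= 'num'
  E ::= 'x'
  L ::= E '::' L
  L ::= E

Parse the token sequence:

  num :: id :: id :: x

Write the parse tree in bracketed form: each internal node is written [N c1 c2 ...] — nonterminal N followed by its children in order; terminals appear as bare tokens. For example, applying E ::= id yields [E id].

[L [E num] :: [L [E id] :: [L [E id] :: [L [E x]]]]]

L
E :: L
num :: L
num :: E :: L
num :: id :: L
num :: id :: E :: L
num :: id :: id :: L
num :: id :: id :: E
num :: id :: id :: x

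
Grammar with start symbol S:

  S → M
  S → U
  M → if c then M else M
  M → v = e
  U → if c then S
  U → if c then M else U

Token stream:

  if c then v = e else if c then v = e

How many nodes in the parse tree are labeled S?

[S [U if c then [M v = e] else [U if c then [S [M v = e]]]]]

2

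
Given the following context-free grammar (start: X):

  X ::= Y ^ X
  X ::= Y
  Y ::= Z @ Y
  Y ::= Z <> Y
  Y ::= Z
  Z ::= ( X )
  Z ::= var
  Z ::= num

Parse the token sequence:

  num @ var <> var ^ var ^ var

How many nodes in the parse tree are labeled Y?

[X [Y [Z num] @ [Y [Z var] <> [Y [Z var]]]] ^ [X [Y [Z var]] ^ [X [Y [Z var]]]]]

5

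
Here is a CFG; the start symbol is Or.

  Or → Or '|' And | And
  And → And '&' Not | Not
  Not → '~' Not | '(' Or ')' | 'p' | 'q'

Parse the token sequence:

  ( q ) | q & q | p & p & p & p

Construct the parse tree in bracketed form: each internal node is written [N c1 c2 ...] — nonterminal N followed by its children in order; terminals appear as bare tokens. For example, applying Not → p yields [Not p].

Or
Or | And
Or | And | And
And | And | And
Not | And | And
( Or ) | And | And
( And ) | And | And
( Not ) | And | And
( q ) | And | And
( q ) | And & Not | And
( q ) | Not & Not | And
( q ) | q & Not | And
( q ) | q & q | And
( q ) | q & q | And & Not
( q ) | q & q | And & Not & Not
( q ) | q & q | And & Not & Not & Not
( q ) | q & q | Not & Not & Not & Not
( q ) | q & q | p & Not & Not & Not
( q ) | q & q | p & p & Not & Not
( q ) | q & q | p & p & p & Not
( q ) | q & q | p & p & p & p

[Or [Or [Or [And [Not ( [Or [And [Not q]]] )]]] | [And [And [Not q]] & [Not q]]] | [And [And [And [And [Not p]] & [Not p]] & [Not p]] & [Not p]]]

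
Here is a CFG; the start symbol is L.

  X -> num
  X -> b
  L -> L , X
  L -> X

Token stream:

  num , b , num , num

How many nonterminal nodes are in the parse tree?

8

[L [L [L [L [X num]] , [X b]] , [X num]] , [X num]]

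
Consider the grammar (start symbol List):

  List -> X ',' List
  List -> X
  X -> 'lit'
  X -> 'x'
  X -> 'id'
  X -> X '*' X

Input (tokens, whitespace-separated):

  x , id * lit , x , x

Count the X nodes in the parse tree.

6

[List [X x] , [List [X [X id] * [X lit]] , [List [X x] , [List [X x]]]]]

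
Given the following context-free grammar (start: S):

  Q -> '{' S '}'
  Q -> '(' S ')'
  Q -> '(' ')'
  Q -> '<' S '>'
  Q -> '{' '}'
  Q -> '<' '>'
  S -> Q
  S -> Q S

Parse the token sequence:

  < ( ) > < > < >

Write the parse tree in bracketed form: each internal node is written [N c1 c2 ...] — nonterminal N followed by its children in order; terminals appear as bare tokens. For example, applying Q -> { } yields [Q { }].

[S [Q < [S [Q ( )]] >] [S [Q < >] [S [Q < >]]]]

S
Q S
< S > S
< Q > S
< ( ) > S
< ( ) > Q S
< ( ) > < > S
< ( ) > < > Q
< ( ) > < > < >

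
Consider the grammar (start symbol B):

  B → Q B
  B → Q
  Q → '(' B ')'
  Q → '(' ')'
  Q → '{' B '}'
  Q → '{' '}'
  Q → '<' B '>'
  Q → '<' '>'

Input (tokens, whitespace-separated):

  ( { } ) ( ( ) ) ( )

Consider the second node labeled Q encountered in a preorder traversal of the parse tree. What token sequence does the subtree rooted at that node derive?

{ }

[B [Q ( [B [Q { }]] )] [B [Q ( [B [Q ( )]] )] [B [Q ( )]]]]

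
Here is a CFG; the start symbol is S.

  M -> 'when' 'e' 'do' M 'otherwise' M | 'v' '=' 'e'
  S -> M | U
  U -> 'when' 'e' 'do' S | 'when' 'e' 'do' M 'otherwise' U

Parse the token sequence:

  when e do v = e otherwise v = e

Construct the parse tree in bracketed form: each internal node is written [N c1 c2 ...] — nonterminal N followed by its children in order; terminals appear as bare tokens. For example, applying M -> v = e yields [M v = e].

S
M
when e do M otherwise M
when e do v = e otherwise M
when e do v = e otherwise v = e

[S [M when e do [M v = e] otherwise [M v = e]]]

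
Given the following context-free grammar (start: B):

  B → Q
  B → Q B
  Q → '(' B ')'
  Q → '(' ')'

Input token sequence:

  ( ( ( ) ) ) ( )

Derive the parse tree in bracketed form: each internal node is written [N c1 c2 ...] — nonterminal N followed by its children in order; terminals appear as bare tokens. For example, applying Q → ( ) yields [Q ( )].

[B [Q ( [B [Q ( [B [Q ( )]] )]] )] [B [Q ( )]]]

B
Q B
( B ) B
( Q ) B
( ( B ) ) B
( ( Q ) ) B
( ( ( ) ) ) B
( ( ( ) ) ) Q
( ( ( ) ) ) ( )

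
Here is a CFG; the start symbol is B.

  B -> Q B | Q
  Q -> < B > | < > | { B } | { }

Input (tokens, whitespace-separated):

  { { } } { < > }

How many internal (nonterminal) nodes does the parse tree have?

8

[B [Q { [B [Q { }]] }] [B [Q { [B [Q < >]] }]]]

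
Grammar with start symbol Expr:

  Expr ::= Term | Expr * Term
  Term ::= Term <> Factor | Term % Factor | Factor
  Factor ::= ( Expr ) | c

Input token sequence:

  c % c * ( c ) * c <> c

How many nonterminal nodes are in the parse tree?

[Expr [Expr [Expr [Term [Term [Factor c]] % [Factor c]]] * [Term [Factor ( [Expr [Term [Factor c]]] )]]] * [Term [Term [Factor c]] <> [Factor c]]]

16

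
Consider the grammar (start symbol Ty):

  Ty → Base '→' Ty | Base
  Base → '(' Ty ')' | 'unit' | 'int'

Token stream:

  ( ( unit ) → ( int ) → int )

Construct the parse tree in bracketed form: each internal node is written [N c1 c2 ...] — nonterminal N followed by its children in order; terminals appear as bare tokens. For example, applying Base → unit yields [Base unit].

[Ty [Base ( [Ty [Base ( [Ty [Base unit]] )] → [Ty [Base ( [Ty [Base int]] )] → [Ty [Base int]]]] )]]

Ty
Base
( Ty )
( Base → Ty )
( ( Ty ) → Ty )
( ( Base ) → Ty )
( ( unit ) → Ty )
( ( unit ) → Base → Ty )
( ( unit ) → ( Ty ) → Ty )
( ( unit ) → ( Base ) → Ty )
( ( unit ) → ( int ) → Ty )
( ( unit ) → ( int ) → Base )
( ( unit ) → ( int ) → int )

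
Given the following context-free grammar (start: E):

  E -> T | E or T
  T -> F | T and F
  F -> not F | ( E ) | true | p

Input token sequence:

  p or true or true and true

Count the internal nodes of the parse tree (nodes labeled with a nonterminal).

[E [E [E [T [F p]]] or [T [F true]]] or [T [T [F true]] and [F true]]]

11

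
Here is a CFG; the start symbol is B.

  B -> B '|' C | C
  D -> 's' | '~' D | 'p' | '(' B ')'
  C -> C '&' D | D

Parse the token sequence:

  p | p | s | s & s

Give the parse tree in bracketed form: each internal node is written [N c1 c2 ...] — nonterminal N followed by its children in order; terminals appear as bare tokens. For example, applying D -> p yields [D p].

B
B | C
B | C | C
B | C | C | C
C | C | C | C
D | C | C | C
p | C | C | C
p | D | C | C
p | p | C | C
p | p | D | C
p | p | s | C
p | p | s | C & D
p | p | s | D & D
p | p | s | s & D
p | p | s | s & s

[B [B [B [B [C [D p]]] | [C [D p]]] | [C [D s]]] | [C [C [D s]] & [D s]]]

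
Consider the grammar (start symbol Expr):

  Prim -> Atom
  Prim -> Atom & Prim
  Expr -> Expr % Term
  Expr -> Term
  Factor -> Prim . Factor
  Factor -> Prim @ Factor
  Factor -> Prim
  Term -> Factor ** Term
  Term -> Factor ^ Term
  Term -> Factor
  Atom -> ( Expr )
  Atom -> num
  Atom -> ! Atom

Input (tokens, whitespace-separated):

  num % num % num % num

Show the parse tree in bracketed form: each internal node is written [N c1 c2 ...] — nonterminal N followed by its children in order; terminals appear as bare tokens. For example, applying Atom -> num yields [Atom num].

[Expr [Expr [Expr [Expr [Term [Factor [Prim [Atom num]]]]] % [Term [Factor [Prim [Atom num]]]]] % [Term [Factor [Prim [Atom num]]]]] % [Term [Factor [Prim [Atom num]]]]]

Expr
Expr % Term
Expr % Term % Term
Expr % Term % Term % Term
Term % Term % Term % Term
Factor % Term % Term % Term
Prim % Term % Term % Term
Atom % Term % Term % Term
num % Term % Term % Term
num % Factor % Term % Term
num % Prim % Term % Term
num % Atom % Term % Term
num % num % Term % Term
num % num % Factor % Term
num % num % Prim % Term
num % num % Atom % Term
num % num % num % Term
num % num % num % Factor
num % num % num % Prim
num % num % num % Atom
num % num % num % num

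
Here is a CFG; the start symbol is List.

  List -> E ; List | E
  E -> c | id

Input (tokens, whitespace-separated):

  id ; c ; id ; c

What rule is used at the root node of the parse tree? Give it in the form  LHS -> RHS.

List -> E ; List

[List [E id] ; [List [E c] ; [List [E id] ; [List [E c]]]]]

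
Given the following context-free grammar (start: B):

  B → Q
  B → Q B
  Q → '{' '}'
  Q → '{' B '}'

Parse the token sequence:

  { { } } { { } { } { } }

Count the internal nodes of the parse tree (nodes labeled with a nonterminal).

12

[B [Q { [B [Q { }]] }] [B [Q { [B [Q { }] [B [Q { }] [B [Q { }]]]] }]]]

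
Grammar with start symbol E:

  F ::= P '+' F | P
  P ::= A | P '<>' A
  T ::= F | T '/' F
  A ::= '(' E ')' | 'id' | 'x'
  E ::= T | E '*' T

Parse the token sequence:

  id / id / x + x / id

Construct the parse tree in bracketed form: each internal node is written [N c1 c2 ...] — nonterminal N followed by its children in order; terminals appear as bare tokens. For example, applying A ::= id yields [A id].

[E [T [T [T [T [F [P [A id]]]] / [F [P [A id]]]] / [F [P [A x]] + [F [P [A x]]]]] / [F [P [A id]]]]]

E
T
T / F
T / F / F
T / F / F / F
F / F / F / F
P / F / F / F
A / F / F / F
id / F / F / F
id / P / F / F
id / A / F / F
id / id / F / F
id / id / P + F / F
id / id / A + F / F
id / id / x + F / F
id / id / x + P / F
id / id / x + A / F
id / id / x + x / F
id / id / x + x / P
id / id / x + x / A
id / id / x + x / id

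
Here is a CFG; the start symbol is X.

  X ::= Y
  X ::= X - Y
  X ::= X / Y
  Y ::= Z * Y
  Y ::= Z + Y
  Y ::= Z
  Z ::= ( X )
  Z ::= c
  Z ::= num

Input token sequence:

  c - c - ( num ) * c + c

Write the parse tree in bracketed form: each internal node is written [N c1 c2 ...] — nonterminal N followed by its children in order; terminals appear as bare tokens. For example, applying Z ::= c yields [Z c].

[X [X [X [Y [Z c]]] - [Y [Z c]]] - [Y [Z ( [X [Y [Z num]]] )] * [Y [Z c] + [Y [Z c]]]]]

X
X - Y
X - Y - Y
Y - Y - Y
Z - Y - Y
c - Y - Y
c - Z - Y
c - c - Y
c - c - Z * Y
c - c - ( X ) * Y
c - c - ( Y ) * Y
c - c - ( Z ) * Y
c - c - ( num ) * Y
c - c - ( num ) * Z + Y
c - c - ( num ) * c + Y
c - c - ( num ) * c + Z
c - c - ( num ) * c + c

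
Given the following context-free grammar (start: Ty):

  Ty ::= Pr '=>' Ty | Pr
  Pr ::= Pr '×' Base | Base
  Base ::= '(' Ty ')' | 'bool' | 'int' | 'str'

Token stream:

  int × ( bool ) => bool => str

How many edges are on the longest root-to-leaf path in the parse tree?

6

[Ty [Pr [Pr [Base int]] × [Base ( [Ty [Pr [Base bool]]] )]] => [Ty [Pr [Base bool]] => [Ty [Pr [Base str]]]]]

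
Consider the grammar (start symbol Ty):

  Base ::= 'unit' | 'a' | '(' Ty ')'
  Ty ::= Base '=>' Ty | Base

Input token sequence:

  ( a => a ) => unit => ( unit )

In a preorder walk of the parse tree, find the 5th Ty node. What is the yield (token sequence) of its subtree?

[Ty [Base ( [Ty [Base a] => [Ty [Base a]]] )] => [Ty [Base unit] => [Ty [Base ( [Ty [Base unit]] )]]]]

( unit )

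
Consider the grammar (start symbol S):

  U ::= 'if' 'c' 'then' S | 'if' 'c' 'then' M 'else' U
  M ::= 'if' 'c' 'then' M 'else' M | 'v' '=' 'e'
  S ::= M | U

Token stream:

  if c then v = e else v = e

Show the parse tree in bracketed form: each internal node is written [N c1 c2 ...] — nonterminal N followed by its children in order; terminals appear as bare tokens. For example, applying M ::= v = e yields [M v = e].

S
M
if c then M else M
if c then v = e else M
if c then v = e else v = e

[S [M if c then [M v = e] else [M v = e]]]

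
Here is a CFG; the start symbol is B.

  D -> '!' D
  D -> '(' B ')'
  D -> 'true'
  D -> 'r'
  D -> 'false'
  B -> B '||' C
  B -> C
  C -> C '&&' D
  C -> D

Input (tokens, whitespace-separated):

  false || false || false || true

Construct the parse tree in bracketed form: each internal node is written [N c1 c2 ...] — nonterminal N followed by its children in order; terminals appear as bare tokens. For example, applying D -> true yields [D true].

B
B || C
B || C || C
B || C || C || C
C || C || C || C
D || C || C || C
false || C || C || C
false || D || C || C
false || false || C || C
false || false || D || C
false || false || false || C
false || false || false || D
false || false || false || true

[B [B [B [B [C [D false]]] || [C [D false]]] || [C [D false]]] || [C [D true]]]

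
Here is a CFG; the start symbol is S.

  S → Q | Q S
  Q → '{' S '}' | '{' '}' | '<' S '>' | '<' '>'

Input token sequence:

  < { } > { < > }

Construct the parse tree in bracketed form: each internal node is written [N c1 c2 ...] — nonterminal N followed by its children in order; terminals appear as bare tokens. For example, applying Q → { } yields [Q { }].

S
Q S
< S > S
< Q > S
< { } > S
< { } > Q
< { } > { S }
< { } > { Q }
< { } > { < > }

[S [Q < [S [Q { }]] >] [S [Q { [S [Q < >]] }]]]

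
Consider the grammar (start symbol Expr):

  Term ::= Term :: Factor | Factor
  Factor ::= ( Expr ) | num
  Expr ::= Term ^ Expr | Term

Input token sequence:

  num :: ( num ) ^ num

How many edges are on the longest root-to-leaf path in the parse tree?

6

[Expr [Term [Term [Factor num]] :: [Factor ( [Expr [Term [Factor num]]] )]] ^ [Expr [Term [Factor num]]]]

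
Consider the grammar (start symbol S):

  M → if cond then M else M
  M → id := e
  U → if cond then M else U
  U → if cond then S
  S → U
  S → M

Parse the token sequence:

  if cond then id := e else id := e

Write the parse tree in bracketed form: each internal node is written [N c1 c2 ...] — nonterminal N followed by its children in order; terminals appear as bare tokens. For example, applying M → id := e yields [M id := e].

S
M
if cond then M else M
if cond then id := e else M
if cond then id := e else id := e

[S [M if cond then [M id := e] else [M id := e]]]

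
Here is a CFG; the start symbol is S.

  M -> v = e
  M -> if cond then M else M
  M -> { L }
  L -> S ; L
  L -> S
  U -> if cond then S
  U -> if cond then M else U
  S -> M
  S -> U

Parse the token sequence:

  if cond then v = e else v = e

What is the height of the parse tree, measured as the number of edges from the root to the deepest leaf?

3

[S [M if cond then [M v = e] else [M v = e]]]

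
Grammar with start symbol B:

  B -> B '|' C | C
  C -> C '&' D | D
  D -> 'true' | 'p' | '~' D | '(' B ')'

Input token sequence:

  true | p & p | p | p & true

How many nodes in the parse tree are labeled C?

[B [B [B [B [C [D true]]] | [C [C [D p]] & [D p]]] | [C [D p]]] | [C [C [D p]] & [D true]]]

6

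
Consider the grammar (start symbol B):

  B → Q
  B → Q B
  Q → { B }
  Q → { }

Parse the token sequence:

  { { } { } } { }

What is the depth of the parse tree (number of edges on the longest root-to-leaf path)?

5

[B [Q { [B [Q { }] [B [Q { }]]] }] [B [Q { }]]]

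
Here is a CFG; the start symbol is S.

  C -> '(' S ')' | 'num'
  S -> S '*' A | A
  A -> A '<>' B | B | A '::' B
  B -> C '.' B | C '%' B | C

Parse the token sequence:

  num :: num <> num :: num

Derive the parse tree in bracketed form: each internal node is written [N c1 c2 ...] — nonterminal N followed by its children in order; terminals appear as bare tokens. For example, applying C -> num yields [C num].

[S [A [A [A [A [B [C num]]] :: [B [C num]]] <> [B [C num]]] :: [B [C num]]]]

S
A
A :: B
A <> B :: B
A :: B <> B :: B
B :: B <> B :: B
C :: B <> B :: B
num :: B <> B :: B
num :: C <> B :: B
num :: num <> B :: B
num :: num <> C :: B
num :: num <> num :: B
num :: num <> num :: C
num :: num <> num :: num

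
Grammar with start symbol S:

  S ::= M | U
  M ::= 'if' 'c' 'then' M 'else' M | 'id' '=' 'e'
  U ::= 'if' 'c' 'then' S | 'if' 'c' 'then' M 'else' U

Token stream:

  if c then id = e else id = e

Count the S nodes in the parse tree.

1

[S [M if c then [M id = e] else [M id = e]]]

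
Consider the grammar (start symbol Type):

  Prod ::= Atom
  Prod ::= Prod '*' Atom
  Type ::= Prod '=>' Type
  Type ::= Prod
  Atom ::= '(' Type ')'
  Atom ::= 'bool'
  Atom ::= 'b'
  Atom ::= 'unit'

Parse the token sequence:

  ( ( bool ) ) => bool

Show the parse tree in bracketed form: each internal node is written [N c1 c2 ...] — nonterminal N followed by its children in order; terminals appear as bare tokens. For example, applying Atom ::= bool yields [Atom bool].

Type
Prod => Type
Atom => Type
( Type ) => Type
( Prod ) => Type
( Atom ) => Type
( ( Type ) ) => Type
( ( Prod ) ) => Type
( ( Atom ) ) => Type
( ( bool ) ) => Type
( ( bool ) ) => Prod
( ( bool ) ) => Atom
( ( bool ) ) => bool

[Type [Prod [Atom ( [Type [Prod [Atom ( [Type [Prod [Atom bool]]] )]]] )]] => [Type [Prod [Atom bool]]]]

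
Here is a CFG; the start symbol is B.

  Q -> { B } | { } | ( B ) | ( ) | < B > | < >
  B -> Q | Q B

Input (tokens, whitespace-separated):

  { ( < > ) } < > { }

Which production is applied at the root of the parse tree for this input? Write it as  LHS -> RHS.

[B [Q { [B [Q ( [B [Q < >]] )]] }] [B [Q < >] [B [Q { }]]]]

B -> Q B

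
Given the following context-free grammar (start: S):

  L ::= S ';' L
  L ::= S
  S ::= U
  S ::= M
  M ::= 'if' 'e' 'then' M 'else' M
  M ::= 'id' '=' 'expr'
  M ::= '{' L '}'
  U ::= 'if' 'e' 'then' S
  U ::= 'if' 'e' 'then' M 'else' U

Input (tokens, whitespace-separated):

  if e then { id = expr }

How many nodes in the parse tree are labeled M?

[S [U if e then [S [M { [L [S [M id = expr]]] }]]]]

2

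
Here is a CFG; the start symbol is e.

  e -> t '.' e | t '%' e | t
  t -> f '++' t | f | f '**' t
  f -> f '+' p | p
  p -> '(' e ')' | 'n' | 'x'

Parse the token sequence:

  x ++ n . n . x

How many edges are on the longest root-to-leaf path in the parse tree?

[e [t [f [p x]] ++ [t [f [p n]]]] . [e [t [f [p n]]] . [e [t [f [p x]]]]]]

6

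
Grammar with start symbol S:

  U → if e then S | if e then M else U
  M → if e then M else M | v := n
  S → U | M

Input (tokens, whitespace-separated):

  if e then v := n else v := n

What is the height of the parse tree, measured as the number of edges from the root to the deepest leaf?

3

[S [M if e then [M v := n] else [M v := n]]]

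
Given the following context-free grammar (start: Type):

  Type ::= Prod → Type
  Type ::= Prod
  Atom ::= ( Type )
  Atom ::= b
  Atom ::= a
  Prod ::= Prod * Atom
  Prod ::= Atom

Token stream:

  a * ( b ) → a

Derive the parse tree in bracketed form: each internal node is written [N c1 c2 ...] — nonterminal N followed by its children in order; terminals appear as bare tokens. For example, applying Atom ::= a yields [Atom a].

[Type [Prod [Prod [Atom a]] * [Atom ( [Type [Prod [Atom b]]] )]] → [Type [Prod [Atom a]]]]

Type
Prod → Type
Prod * Atom → Type
Atom * Atom → Type
a * Atom → Type
a * ( Type ) → Type
a * ( Prod ) → Type
a * ( Atom ) → Type
a * ( b ) → Type
a * ( b ) → Prod
a * ( b ) → Atom
a * ( b ) → a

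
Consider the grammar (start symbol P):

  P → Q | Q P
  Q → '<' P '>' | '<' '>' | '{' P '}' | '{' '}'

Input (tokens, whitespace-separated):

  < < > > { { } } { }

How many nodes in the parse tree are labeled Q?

[P [Q < [P [Q < >]] >] [P [Q { [P [Q { }]] }] [P [Q { }]]]]

5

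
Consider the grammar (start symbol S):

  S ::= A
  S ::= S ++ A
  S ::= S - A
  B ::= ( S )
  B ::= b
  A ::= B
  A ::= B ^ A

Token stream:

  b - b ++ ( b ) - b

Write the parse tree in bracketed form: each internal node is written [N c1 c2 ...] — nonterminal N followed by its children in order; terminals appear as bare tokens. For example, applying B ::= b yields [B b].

[S [S [S [S [A [B b]]] - [A [B b]]] ++ [A [B ( [S [A [B b]]] )]]] - [A [B b]]]

S
S - A
S ++ A - A
S - A ++ A - A
A - A ++ A - A
B - A ++ A - A
b - A ++ A - A
b - B ++ A - A
b - b ++ A - A
b - b ++ B - A
b - b ++ ( S ) - A
b - b ++ ( A ) - A
b - b ++ ( B ) - A
b - b ++ ( b ) - A
b - b ++ ( b ) - B
b - b ++ ( b ) - b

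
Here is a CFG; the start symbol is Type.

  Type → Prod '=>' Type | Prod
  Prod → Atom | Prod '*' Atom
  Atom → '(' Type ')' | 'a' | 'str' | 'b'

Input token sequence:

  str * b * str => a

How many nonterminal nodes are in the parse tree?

[Type [Prod [Prod [Prod [Atom str]] * [Atom b]] * [Atom str]] => [Type [Prod [Atom a]]]]

10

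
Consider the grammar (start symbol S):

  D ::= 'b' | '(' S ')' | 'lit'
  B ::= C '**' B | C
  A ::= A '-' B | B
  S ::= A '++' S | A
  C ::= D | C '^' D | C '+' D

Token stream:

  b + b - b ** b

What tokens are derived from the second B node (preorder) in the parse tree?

[S [A [A [B [C [C [D b]] + [D b]]]] - [B [C [D b]] ** [B [C [D b]]]]]]

b ** b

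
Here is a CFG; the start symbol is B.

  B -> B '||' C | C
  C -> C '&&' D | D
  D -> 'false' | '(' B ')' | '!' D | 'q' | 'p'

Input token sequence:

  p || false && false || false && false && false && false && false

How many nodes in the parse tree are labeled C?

[B [B [B [C [D p]]] || [C [C [D false]] && [D false]]] || [C [C [C [C [C [D false]] && [D false]] && [D false]] && [D false]] && [D false]]]

8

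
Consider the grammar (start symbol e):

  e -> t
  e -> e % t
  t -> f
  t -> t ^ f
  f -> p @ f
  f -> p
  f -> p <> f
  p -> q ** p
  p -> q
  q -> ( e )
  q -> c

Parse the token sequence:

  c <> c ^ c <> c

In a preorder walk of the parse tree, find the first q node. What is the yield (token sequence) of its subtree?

c

[e [t [t [f [p [q c]] <> [f [p [q c]]]]] ^ [f [p [q c]] <> [f [p [q c]]]]]]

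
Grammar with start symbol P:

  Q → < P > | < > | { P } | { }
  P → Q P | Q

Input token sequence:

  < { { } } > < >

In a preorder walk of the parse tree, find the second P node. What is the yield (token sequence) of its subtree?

{ { } }

[P [Q < [P [Q { [P [Q { }]] }]] >] [P [Q < >]]]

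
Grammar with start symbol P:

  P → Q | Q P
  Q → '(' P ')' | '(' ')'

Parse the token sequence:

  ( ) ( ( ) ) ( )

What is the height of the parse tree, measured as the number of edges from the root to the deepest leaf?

5

[P [Q ( )] [P [Q ( [P [Q ( )]] )] [P [Q ( )]]]]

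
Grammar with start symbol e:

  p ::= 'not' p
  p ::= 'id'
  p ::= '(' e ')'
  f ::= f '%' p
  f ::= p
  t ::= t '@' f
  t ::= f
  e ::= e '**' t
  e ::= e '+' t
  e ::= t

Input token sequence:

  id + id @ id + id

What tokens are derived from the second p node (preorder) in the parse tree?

[e [e [e [t [f [p id]]]] + [t [t [f [p id]]] @ [f [p id]]]] + [t [f [p id]]]]

id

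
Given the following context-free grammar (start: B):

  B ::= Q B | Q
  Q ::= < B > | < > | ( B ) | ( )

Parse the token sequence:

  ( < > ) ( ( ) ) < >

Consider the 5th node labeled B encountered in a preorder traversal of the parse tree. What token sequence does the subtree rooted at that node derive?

< >

[B [Q ( [B [Q < >]] )] [B [Q ( [B [Q ( )]] )] [B [Q < >]]]]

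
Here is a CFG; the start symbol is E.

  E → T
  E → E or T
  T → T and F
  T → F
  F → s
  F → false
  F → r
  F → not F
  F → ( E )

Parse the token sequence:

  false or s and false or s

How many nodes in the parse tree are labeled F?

[E [E [E [T [F false]]] or [T [T [F s]] and [F false]]] or [T [F s]]]

4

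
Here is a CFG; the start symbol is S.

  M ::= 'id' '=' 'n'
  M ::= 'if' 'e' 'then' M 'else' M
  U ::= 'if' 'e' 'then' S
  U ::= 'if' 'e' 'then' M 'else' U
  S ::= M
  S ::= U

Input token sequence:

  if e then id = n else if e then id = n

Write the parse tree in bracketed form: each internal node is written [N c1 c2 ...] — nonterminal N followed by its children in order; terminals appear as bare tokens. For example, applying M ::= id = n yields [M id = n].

[S [U if e then [M id = n] else [U if e then [S [M id = n]]]]]

S
U
if e then M else U
if e then id = n else U
if e then id = n else if e then S
if e then id = n else if e then M
if e then id = n else if e then id = n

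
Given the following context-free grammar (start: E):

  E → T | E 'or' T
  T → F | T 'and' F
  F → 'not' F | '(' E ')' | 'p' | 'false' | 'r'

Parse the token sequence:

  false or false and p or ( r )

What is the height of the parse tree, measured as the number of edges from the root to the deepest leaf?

6

[E [E [E [T [F false]]] or [T [T [F false]] and [F p]]] or [T [F ( [E [T [F r]]] )]]]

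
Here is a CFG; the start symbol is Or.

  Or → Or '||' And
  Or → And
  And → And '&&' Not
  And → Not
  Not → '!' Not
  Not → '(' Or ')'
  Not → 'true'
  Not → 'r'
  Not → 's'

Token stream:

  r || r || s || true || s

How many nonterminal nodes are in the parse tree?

[Or [Or [Or [Or [Or [And [Not r]]] || [And [Not r]]] || [And [Not s]]] || [And [Not true]]] || [And [Not s]]]

15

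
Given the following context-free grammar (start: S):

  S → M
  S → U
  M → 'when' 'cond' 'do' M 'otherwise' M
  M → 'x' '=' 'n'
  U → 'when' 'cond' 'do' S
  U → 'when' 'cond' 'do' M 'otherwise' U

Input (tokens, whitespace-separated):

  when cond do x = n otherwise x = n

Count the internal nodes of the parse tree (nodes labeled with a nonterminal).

[S [M when cond do [M x = n] otherwise [M x = n]]]

4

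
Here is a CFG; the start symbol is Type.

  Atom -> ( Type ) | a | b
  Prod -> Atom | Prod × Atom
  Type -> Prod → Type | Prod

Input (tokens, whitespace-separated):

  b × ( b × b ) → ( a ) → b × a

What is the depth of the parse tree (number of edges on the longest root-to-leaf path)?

7

[Type [Prod [Prod [Atom b]] × [Atom ( [Type [Prod [Prod [Atom b]] × [Atom b]]] )]] → [Type [Prod [Atom ( [Type [Prod [Atom a]]] )]] → [Type [Prod [Prod [Atom b]] × [Atom a]]]]]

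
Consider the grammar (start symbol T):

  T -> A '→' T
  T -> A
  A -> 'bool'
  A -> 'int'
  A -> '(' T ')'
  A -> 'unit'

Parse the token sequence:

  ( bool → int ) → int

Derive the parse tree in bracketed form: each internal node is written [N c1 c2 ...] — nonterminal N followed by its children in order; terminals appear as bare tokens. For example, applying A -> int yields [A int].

[T [A ( [T [A bool] → [T [A int]]] )] → [T [A int]]]

T
A → T
( T ) → T
( A → T ) → T
( bool → T ) → T
( bool → A ) → T
( bool → int ) → T
( bool → int ) → A
( bool → int ) → int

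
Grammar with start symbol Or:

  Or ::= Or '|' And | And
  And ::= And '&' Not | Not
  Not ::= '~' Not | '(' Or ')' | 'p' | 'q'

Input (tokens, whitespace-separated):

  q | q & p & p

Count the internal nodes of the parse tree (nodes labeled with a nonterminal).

[Or [Or [And [Not q]]] | [And [And [And [Not q]] & [Not p]] & [Not p]]]

10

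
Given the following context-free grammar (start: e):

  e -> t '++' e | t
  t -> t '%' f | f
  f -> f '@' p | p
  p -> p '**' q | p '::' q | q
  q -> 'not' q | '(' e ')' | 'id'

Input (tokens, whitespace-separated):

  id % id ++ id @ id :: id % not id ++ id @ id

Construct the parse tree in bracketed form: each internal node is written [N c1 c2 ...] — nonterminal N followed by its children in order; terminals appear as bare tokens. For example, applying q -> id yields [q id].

[e [t [t [f [p [q id]]]] % [f [p [q id]]]] ++ [e [t [t [f [f [p [q id]]] @ [p [p [q id]] :: [q id]]]] % [f [p [q not [q id]]]]] ++ [e [t [f [f [p [q id]]] @ [p [q id]]]]]]]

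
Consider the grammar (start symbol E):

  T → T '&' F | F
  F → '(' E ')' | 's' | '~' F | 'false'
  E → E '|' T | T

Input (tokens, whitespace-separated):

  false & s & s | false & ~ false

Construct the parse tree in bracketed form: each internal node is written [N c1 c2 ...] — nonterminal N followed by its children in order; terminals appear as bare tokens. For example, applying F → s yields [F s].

E
E | T
T | T
T & F | T
T & F & F | T
F & F & F | T
false & F & F | T
false & s & F | T
false & s & s | T
false & s & s | T & F
false & s & s | F & F
false & s & s | false & F
false & s & s | false & ~ F
false & s & s | false & ~ false

[E [E [T [T [T [F false]] & [F s]] & [F s]]] | [T [T [F false]] & [F ~ [F false]]]]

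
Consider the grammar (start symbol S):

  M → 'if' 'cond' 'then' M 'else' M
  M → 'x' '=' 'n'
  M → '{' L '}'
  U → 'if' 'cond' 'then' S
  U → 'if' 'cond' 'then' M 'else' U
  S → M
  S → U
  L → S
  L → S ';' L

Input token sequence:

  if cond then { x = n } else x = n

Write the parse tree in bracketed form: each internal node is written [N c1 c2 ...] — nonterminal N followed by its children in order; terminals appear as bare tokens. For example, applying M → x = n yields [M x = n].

S
M
if cond then M else M
if cond then { L } else M
if cond then { S } else M
if cond then { M } else M
if cond then { x = n } else M
if cond then { x = n } else x = n

[S [M if cond then [M { [L [S [M x = n]]] }] else [M x = n]]]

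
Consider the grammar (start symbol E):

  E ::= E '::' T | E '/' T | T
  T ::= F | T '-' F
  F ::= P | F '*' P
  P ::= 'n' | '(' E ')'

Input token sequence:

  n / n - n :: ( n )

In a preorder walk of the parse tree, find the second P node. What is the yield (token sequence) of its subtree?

[E [E [E [T [F [P n]]]] / [T [T [F [P n]]] - [F [P n]]]] :: [T [F [P ( [E [T [F [P n]]]] )]]]]

n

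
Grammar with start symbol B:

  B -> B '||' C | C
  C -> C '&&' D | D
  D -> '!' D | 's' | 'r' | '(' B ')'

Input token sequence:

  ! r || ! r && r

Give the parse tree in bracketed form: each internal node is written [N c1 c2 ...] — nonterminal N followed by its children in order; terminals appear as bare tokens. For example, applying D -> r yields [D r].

B
B || C
C || C
D || C
! D || C
! r || C
! r || C && D
! r || D && D
! r || ! D && D
! r || ! r && D
! r || ! r && r

[B [B [C [D ! [D r]]]] || [C [C [D ! [D r]]] && [D r]]]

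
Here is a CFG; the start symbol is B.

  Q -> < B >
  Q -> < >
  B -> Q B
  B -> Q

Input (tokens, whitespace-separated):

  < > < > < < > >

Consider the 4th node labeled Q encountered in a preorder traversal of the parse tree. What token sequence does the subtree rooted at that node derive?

< >

[B [Q < >] [B [Q < >] [B [Q < [B [Q < >]] >]]]]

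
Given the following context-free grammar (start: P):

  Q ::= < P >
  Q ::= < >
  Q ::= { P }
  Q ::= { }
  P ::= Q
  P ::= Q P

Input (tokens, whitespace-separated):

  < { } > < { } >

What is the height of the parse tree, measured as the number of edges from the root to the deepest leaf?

[P [Q < [P [Q { }]] >] [P [Q < [P [Q { }]] >]]]

5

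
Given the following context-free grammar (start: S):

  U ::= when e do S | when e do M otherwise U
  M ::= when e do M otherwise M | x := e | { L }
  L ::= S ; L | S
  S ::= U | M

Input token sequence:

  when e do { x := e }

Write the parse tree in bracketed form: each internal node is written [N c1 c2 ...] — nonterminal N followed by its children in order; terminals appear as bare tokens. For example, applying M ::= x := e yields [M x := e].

S
U
when e do S
when e do M
when e do { L }
when e do { S }
when e do { M }
when e do { x := e }

[S [U when e do [S [M { [L [S [M x := e]]] }]]]]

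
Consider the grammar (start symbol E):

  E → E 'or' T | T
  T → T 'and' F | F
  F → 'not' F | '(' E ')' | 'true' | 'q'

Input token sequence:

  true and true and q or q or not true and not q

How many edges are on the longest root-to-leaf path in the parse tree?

[E [E [E [T [T [T [F true]] and [F true]] and [F q]]] or [T [F q]]] or [T [T [F not [F true]]] and [F not [F q]]]]

7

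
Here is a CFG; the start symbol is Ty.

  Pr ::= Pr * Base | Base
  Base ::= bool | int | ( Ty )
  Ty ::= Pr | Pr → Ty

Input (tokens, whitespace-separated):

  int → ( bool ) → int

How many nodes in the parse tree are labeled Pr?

4

[Ty [Pr [Base int]] → [Ty [Pr [Base ( [Ty [Pr [Base bool]]] )]] → [Ty [Pr [Base int]]]]]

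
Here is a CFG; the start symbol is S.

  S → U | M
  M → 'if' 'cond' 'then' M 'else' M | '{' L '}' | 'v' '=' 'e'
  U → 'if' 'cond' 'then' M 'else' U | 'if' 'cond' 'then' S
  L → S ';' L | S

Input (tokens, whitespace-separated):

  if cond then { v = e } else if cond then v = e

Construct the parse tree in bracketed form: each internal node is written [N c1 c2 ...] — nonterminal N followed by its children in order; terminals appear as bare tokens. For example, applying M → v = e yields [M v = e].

S
U
if cond then M else U
if cond then { L } else U
if cond then { S } else U
if cond then { M } else U
if cond then { v = e } else U
if cond then { v = e } else if cond then S
if cond then { v = e } else if cond then M
if cond then { v = e } else if cond then v = e

[S [U if cond then [M { [L [S [M v = e]]] }] else [U if cond then [S [M v = e]]]]]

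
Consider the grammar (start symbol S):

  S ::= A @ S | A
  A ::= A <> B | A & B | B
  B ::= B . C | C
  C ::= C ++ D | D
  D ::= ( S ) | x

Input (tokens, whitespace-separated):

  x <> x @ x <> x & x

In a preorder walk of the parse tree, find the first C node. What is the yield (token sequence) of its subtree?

x

[S [A [A [B [C [D x]]]] <> [B [C [D x]]]] @ [S [A [A [A [B [C [D x]]]] <> [B [C [D x]]]] & [B [C [D x]]]]]]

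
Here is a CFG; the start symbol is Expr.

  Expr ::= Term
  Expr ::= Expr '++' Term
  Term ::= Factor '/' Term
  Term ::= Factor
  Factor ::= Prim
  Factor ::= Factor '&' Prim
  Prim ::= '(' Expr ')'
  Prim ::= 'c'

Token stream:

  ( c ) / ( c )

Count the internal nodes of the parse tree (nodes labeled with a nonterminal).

15

[Expr [Term [Factor [Prim ( [Expr [Term [Factor [Prim c]]]] )]] / [Term [Factor [Prim ( [Expr [Term [Factor [Prim c]]]] )]]]]]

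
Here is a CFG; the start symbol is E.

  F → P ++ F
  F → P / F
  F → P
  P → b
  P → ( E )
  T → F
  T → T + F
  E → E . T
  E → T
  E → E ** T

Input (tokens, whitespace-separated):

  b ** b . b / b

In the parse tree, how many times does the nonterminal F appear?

[E [E [E [T [F [P b]]]] ** [T [F [P b]]]] . [T [F [P b] / [F [P b]]]]]

4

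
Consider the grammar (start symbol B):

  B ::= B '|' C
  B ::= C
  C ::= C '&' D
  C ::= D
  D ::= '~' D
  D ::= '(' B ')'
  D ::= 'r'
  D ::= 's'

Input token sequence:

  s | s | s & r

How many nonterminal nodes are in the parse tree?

11

[B [B [B [C [D s]]] | [C [D s]]] | [C [C [D s]] & [D r]]]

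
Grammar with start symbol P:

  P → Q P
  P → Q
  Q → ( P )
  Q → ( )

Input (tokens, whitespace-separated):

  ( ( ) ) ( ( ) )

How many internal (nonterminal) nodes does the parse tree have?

[P [Q ( [P [Q ( )]] )] [P [Q ( [P [Q ( )]] )]]]

8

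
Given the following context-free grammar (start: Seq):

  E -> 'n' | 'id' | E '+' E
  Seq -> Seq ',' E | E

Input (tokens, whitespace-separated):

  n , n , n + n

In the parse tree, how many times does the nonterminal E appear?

5

[Seq [Seq [Seq [E n]] , [E n]] , [E [E n] + [E n]]]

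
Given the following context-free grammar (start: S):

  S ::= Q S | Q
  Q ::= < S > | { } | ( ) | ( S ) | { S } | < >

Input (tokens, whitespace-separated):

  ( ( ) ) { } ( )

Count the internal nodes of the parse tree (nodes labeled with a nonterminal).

[S [Q ( [S [Q ( )]] )] [S [Q { }] [S [Q ( )]]]]

8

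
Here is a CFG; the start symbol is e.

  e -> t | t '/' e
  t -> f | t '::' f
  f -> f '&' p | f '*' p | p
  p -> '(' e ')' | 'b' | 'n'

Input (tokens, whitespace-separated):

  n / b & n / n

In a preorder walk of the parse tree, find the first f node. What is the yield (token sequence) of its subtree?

n

[e [t [f [p n]]] / [e [t [f [f [p b]] & [p n]]] / [e [t [f [p n]]]]]]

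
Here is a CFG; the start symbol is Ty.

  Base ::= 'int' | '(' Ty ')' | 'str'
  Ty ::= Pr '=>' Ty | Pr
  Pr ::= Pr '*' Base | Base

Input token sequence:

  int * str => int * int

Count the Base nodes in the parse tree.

[Ty [Pr [Pr [Base int]] * [Base str]] => [Ty [Pr [Pr [Base int]] * [Base int]]]]

4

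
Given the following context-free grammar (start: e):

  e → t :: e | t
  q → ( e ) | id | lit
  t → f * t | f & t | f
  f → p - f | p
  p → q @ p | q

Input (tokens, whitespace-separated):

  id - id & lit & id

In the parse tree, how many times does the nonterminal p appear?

[e [t [f [p [q id]] - [f [p [q id]]]] & [t [f [p [q lit]]] & [t [f [p [q id]]]]]]]

4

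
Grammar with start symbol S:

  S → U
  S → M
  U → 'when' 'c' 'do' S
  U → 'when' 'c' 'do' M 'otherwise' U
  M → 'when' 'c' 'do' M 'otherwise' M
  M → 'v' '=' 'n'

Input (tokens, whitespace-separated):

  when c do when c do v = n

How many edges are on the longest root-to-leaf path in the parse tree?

6

[S [U when c do [S [U when c do [S [M v = n]]]]]]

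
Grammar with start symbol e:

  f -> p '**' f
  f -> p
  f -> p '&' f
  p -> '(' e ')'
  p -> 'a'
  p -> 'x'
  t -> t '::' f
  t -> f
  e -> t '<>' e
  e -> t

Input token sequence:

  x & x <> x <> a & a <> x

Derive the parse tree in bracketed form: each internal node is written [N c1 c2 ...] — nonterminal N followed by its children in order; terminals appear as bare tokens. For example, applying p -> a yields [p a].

e
t <> e
f <> e
p & f <> e
x & f <> e
x & p <> e
x & x <> e
x & x <> t <> e
x & x <> f <> e
x & x <> p <> e
x & x <> x <> e
x & x <> x <> t <> e
x & x <> x <> f <> e
x & x <> x <> p & f <> e
x & x <> x <> a & f <> e
x & x <> x <> a & p <> e
x & x <> x <> a & a <> e
x & x <> x <> a & a <> t
x & x <> x <> a & a <> f
x & x <> x <> a & a <> p
x & x <> x <> a & a <> x

[e [t [f [p x] & [f [p x]]]] <> [e [t [f [p x]]] <> [e [t [f [p a] & [f [p a]]]] <> [e [t [f [p x]]]]]]]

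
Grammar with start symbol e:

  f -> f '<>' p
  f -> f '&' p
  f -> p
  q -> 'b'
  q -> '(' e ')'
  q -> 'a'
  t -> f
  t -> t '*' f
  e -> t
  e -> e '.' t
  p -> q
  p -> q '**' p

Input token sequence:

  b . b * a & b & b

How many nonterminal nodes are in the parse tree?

[e [e [t [f [p [q b]]]]] . [t [t [f [p [q b]]]] * [f [f [f [p [q a]]] & [p [q b]]] & [p [q b]]]]]

20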